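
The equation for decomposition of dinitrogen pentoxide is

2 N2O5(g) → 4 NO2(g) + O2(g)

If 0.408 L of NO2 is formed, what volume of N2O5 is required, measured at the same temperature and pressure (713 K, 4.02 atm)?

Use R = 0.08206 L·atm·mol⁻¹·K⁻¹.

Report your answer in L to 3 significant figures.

0.204 L

At constant T and P, gas volumes are in the mole ratio: V(N2O5) = (2/4) × 0.408 = 0.2040 L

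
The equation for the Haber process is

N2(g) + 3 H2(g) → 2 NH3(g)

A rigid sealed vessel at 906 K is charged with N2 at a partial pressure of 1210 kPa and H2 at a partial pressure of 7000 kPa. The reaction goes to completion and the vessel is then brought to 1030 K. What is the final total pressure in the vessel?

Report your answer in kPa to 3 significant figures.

Because the vessel is rigid and T is held at 906 K, work the stoichiometry in partial pressures (P_i = n_iRT/V).
P(H2) required for 1210 kPa of N2 = (3/1) × 1210 = 3630 kPa; available 7000 kPa, so N2 is limiting.
P(H2) remaining = 7000 − (3/1) × 1210 = 3370 kPa
P(gaseous products) = (2)/1 × 1210 = 2420 kPa
P_total at 906 K = 3370 + 2420 = 5790 kPa
Scaling to 1030 K: P = 5790 × 1030/906 = 6582 kPa

6580 kPa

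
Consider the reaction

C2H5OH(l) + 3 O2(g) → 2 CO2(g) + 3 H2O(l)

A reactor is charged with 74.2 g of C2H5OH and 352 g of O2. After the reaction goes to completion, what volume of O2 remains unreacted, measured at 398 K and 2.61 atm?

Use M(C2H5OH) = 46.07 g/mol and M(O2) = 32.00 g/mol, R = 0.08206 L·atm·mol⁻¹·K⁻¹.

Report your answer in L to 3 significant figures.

n(C2H5OH) = 74.2 / 46.07 = 1.611 mol
n(O2) = 352 / 32.00 = 11.00 mol
For 1.611 mol C2H5OH, stoichiometry requires (3/1) × 1.611 = 4.833 mol O2; 11.00 mol is available, so C2H5OH is limiting.
n(O2) consumed = (3/1) × 1.611 = 4.833 mol; remaining = 11.00 − 4.833 = 6.167 mol
V(O2) = nRT/P = 6.167 × 0.08206 × 398 / 2.61 = 77.17 L

77.2 L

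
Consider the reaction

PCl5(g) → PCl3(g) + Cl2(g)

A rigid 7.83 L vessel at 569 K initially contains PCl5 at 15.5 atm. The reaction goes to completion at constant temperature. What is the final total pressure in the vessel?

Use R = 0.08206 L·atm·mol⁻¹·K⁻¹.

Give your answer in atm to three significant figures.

Since T and V are fixed, P_final/P_initial = n_final/n_initial = 2/1.
P_final = (2/1) × 15.5 = 31.00 atm

31.0 atm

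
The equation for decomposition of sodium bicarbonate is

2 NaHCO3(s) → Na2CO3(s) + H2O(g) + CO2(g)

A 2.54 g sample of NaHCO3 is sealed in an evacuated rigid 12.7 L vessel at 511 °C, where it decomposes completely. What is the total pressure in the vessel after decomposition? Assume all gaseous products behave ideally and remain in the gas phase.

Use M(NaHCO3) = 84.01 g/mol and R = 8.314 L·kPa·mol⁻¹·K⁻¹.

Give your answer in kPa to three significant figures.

15.5 kPa

n(NaHCO3) = 2.54 / 84.01 = 0.03023 mol
n(gas produced) = (2/2) × 0.03023 = 0.03023 mol
P = nRT/V = 0.03023 × 8.314 × 784.15 / 12.7 = 15.52 kPa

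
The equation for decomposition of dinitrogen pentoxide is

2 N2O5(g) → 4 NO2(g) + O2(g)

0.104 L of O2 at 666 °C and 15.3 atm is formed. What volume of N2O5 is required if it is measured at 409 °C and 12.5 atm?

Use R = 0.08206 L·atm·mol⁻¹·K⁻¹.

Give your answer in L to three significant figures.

n(O2) = PV/RT = (15.3 × 0.104) / (0.08206 × 939.15) = 0.02065 mol
n(N2O5) = (2/1) × 0.02065 = 0.04130 mol
V = nRT/P = 0.04130 × 0.08206 × 682.15 / 12.5 = 0.1849 L

0.185 L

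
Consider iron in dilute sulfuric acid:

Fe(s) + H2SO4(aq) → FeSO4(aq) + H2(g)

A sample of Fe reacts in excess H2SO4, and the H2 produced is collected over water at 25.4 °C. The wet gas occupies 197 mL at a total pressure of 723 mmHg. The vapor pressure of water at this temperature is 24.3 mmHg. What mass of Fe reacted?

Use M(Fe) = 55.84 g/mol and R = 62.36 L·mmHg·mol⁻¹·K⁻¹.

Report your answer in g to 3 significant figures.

0.413 g

P(H2) = 723 − 24.3 = 698.7 mmHg
n(H2) = PV/RT = (698.7 × 0.1970) / (62.36 × 298.55) = 0.007393 mol
n(Fe) = (1/1) × 0.007393 = 0.007393 mol
m(Fe) = 0.007393 × 55.84 = 0.4128 g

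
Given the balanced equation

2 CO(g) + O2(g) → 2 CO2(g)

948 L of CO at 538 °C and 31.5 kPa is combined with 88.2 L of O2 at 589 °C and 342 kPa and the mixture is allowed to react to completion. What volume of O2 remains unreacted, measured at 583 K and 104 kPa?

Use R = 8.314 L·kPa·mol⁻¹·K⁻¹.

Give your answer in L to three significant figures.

n(CO) = PV/RT = (31.5 × 948) / (8.314 × 811.15) = 4.428 mol
n(O2) = PV/RT = (342 × 88.2) / (8.314 × 862.15) = 4.208 mol
For 4.428 mol CO, stoichiometry requires (1/2) × 4.428 = 2.214 mol O2; 4.208 mol is available, so CO is limiting.
n(O2) consumed = (1/2) × 4.428 = 2.214 mol; remaining = 4.208 − 2.214 = 1.994 mol
V(O2) = nRT/P = 1.994 × 8.314 × 583 / 104 = 92.93 L

92.9 L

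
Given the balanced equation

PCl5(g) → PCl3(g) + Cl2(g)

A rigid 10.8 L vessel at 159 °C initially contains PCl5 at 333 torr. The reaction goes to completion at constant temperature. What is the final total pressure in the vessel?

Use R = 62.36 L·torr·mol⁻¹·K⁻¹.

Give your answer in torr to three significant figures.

666 torr

At constant T and V, P ∝ n(gas): 1 mol gas → 2 mol gas.
P_final = (2/1) × 333 = 666.0 torr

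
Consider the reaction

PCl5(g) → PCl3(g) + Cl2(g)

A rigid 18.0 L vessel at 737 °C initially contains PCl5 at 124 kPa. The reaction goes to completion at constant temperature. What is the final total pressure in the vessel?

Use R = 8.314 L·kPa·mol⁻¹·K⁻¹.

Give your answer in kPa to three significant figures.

248 kPa

At constant T and V, P ∝ n(gas): 1 mol gas → 2 mol gas.
P_final = (2/1) × 124 = 248.0 kPa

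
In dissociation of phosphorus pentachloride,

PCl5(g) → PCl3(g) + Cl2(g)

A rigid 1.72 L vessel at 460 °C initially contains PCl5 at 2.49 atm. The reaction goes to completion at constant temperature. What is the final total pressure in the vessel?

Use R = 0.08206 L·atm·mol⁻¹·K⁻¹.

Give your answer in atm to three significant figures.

4.98 atm

Rigid vessel, constant T ⇒ P scales with total gas moles (1 → 2).
P_final = (2/1) × 2.49 = 4.980 atm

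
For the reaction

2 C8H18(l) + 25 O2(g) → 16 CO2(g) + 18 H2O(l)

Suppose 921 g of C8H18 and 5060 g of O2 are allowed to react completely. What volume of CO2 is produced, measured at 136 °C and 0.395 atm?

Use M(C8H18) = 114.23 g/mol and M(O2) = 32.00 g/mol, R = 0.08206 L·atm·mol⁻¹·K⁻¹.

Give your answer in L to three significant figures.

5480 L

n(C8H18) = 921 / 114.23 = 8.063 mol
n(O2) = 5060 / 32.00 = 158.1 mol
For 8.063 mol C8H18, stoichiometry requires (25/2) × 8.063 = 100.8 mol O2; 158.1 mol is available, so C8H18 is limiting.
n(CO2) = (16/2) × 8.063 = 64.50 mol
V(CO2) = nRT/P = 64.50 × 0.08206 × 409.15 / 0.395 = 5482 L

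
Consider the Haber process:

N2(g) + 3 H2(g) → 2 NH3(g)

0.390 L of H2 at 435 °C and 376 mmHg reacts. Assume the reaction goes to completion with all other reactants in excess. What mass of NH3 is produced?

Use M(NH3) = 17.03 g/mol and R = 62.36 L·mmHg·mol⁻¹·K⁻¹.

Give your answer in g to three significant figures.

n(H2) = PV/RT = (376 × 0.390) / (62.36 × 708.15) = 0.003321 mol
n(NH3) = (2/3) × 0.003321 = 0.002214 mol
m(NH3) = 0.002214 × 17.03 = 0.03770 g

0.0377 g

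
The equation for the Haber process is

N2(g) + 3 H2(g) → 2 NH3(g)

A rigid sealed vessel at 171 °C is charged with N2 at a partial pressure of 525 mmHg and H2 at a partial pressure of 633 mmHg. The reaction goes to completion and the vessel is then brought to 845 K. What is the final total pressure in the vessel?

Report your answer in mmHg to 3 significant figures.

Because the vessel is rigid and T is held at 171 °C, work the stoichiometry in partial pressures (P_i = n_iRT/V).
P(H2) required for 525 mmHg of N2 = (3/1) × 525 = 1575 mmHg; available 633 mmHg, so H2 is limiting.
P(N2) remaining = 525 − (1/3) × 633 = 314.0 mmHg
P(gaseous products) = (2)/3 × 633 = 422.0 mmHg
P_total at 171 °C = 314.0 + 422.0 = 736.0 mmHg
Scaling to 845 K: P = 736.0 × 845/444.15 = 1400 mmHg

1400 mmHg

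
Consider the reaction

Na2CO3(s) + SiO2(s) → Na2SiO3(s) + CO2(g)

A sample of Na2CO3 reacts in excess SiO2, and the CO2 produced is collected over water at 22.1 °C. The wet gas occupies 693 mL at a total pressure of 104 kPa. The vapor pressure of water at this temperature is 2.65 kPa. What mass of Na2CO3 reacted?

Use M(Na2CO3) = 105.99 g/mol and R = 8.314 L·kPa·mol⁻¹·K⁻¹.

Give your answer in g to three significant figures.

3.03 g

P(CO2) = 104 − 2.65 = 101.3 kPa
n(CO2) = PV/RT = (101.3 × 0.6930) / (8.314 × 295.25) = 0.02860 mol
n(Na2CO3) = (1/1) × 0.02860 = 0.02860 mol
m(Na2CO3) = 0.02860 × 105.99 = 3.031 g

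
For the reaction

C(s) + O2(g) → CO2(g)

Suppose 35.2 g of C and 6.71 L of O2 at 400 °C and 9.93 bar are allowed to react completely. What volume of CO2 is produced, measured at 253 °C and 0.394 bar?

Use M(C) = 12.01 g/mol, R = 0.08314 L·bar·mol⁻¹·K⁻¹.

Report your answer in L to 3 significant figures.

n(C) = 35.2 / 12.01 = 2.931 mol
n(O2) = PV/RT = (9.93 × 6.71) / (0.08314 × 673.15) = 1.191 mol
For 2.931 mol C, stoichiometry requires (1/1) × 2.931 = 2.931 mol O2; 1.191 mol is available, so O2 is limiting.
n(CO2) = (1/1) × 1.191 = 1.191 mol
V(CO2) = nRT/P = 1.191 × 0.08314 × 526.15 / 0.394 = 132.2 L

132 L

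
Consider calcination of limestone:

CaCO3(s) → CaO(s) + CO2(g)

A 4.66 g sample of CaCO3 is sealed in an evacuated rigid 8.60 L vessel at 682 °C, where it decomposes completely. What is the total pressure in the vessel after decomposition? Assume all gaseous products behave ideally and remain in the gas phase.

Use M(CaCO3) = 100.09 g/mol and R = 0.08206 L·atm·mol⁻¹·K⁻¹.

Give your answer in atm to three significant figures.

n(CaCO3) = 4.66 / 100.09 = 0.04656 mol
n(gas produced) = (1/1) × 0.04656 = 0.04656 mol
P = nRT/V = 0.04656 × 0.08206 × 955.15 / 8.60 = 0.4243 atm

0.424 atm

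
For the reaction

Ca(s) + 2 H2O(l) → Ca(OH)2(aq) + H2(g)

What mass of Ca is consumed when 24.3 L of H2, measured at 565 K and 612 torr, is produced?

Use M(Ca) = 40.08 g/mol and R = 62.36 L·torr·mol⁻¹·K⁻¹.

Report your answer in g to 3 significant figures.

16.9 g

n(H2) = PV/RT = (612 × 24.3) / (62.36 × 565) = 0.4221 mol
n(Ca) = (1/1) × 0.4221 = 0.4221 mol
m(Ca) = 0.4221 × 40.08 = 16.92 g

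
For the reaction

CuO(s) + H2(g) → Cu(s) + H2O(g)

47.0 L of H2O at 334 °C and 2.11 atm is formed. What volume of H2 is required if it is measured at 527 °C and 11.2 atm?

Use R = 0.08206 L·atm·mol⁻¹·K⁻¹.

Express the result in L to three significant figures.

11.7 L

n(H2O) = PV/RT = (2.11 × 47.0) / (0.08206 × 607.15) = 1.990 mol
n(H2) = (1/1) × 1.990 = 1.990 mol
V = nRT/P = 1.990 × 0.08206 × 800.15 / 11.2 = 11.67 L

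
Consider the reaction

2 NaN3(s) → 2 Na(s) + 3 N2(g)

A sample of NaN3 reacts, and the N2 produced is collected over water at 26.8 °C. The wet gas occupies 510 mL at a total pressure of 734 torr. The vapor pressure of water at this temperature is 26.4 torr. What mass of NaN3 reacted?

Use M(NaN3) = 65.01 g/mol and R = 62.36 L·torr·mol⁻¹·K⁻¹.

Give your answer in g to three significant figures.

0.836 g

P(N2) = 734 − 26.4 = 707.6 torr
n(N2) = PV/RT = (707.6 × 0.5100) / (62.36 × 299.95) = 0.01929 mol
n(NaN3) = (2/3) × 0.01929 = 0.01286 mol
m(NaN3) = 0.01286 × 65.01 = 0.8360 g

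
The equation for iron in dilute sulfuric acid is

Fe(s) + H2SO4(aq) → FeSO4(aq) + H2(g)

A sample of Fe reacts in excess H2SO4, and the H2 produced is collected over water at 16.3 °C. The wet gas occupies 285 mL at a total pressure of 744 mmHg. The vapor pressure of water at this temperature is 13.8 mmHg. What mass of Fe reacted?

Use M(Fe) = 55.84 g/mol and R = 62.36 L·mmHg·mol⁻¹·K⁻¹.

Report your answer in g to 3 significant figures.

P(H2) = 744 − 13.8 = 730.2 mmHg
n(H2) = PV/RT = (730.2 × 0.2850) / (62.36 × 289.45) = 0.01153 mol
n(Fe) = (1/1) × 0.01153 = 0.01153 mol
m(Fe) = 0.01153 × 55.84 = 0.6438 g

0.644 g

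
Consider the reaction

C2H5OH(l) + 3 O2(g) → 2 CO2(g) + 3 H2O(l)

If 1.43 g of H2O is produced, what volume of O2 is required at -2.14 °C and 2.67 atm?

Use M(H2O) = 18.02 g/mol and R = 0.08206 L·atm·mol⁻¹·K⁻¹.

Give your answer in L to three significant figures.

n(H2O) = 1.430 / 18.02 = 0.07936 mol
n(O2) = (3/3) × 0.07936 = 0.07936 mol
V = nRT/P = 0.07936 × 0.08206 × 271.01 / 2.67 = 0.6610 L

0.661 L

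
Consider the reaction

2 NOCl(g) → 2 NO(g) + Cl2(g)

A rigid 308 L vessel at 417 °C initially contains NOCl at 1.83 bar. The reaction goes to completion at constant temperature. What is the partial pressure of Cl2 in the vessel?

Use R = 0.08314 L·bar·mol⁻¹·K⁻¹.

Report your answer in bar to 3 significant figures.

n(NOCl)₀ = PV/RT = (1.83 × 308) / (0.08314 × 690.15) = 9.823 mol
n(Cl2) = (1/2) × 9.823 = 4.912 mol
P(Cl2) = nRT/V = 4.912 × 0.08314 × 690.15 / 308 = 0.9151 bar

0.915 bar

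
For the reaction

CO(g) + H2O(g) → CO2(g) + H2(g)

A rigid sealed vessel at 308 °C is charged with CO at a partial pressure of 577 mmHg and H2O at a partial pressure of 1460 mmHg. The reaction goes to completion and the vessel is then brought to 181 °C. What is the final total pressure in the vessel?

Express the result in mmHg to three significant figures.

With V and T fixed, P_i ∝ n_i, so the mole ratios apply directly to partial pressures at 308 °C.
P(H2O) required for 577 mmHg of CO = (1/1) × 577 = 577.0 mmHg; available 1460 mmHg, so CO is limiting.
P(H2O) remaining = 1460 − (1/1) × 577 = 883.0 mmHg
P(gaseous products) = (1+1)/1 × 577 = 1154 mmHg
P_total at 308 °C = 883.0 + 1154 = 2037 mmHg
Scaling to 181 °C: P = 2037 × 454.15/581.15 = 1592 mmHg

1590 mmHg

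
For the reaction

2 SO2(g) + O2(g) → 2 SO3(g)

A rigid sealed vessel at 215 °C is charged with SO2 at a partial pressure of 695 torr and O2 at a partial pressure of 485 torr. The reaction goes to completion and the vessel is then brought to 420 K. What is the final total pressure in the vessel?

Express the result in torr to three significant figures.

At constant V, partial pressures at 215 °C are proportional to moles, so apply stoichiometry directly to pressures.
P(O2) required for 695 torr of SO2 = (1/2) × 695 = 347.5 torr; available 485 torr, so SO2 is limiting.
P(O2) remaining = 485 − (1/2) × 695 = 137.5 torr
P(gaseous products) = (2)/2 × 695 = 695.0 torr
P_total at 215 °C = 137.5 + 695.0 = 832.5 torr
Scaling to 420 K: P = 832.5 × 420/488.15 = 716.3 torr

716 torr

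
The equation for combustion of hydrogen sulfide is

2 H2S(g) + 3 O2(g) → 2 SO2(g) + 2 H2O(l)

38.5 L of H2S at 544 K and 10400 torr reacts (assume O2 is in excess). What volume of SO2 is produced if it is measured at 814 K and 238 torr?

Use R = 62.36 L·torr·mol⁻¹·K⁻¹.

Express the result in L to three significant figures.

2520 L

n(H2S) = PV/RT = (10400 × 38.5) / (62.36 × 544) = 11.80 mol
n(SO2) = (2/2) × 11.80 = 11.80 mol
V = nRT/P = 11.80 × 62.36 × 814 / 238 = 2517 L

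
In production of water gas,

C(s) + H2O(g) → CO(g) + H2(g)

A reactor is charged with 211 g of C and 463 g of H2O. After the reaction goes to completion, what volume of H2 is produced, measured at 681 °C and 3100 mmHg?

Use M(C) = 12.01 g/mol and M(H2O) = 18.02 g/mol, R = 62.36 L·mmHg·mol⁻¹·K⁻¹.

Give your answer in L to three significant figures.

n(C) = 211 / 12.01 = 17.57 mol
n(H2O) = 463 / 18.02 = 25.69 mol
For 17.57 mol C, stoichiometry requires (1/1) × 17.57 = 17.57 mol H2O; 25.69 mol is available, so C is limiting.
n(H2) = (1/1) × 17.57 = 17.57 mol
V(H2) = nRT/P = 17.57 × 62.36 × 954.15 / 3100 = 337.2 L

337 L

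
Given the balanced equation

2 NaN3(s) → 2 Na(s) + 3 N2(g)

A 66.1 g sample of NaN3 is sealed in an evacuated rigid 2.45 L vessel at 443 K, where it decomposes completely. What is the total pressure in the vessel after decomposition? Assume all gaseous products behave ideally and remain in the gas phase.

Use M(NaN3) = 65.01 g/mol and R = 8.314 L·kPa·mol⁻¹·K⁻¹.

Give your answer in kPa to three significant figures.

2290 kPa

n(NaN3) = 66.1 / 65.01 = 1.017 mol
n(gas produced) = (3/2) × 1.017 = 1.525 mol
P = nRT/V = 1.525 × 8.314 × 443 / 2.45 = 2293 kPa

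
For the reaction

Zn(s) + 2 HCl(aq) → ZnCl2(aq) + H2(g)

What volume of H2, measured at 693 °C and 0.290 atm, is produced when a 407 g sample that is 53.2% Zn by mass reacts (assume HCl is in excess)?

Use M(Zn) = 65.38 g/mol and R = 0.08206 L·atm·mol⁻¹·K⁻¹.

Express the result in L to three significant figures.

905 L

mass of Zn = 407 × 53.2/100 = 216.5 g
n(Zn) = 216.5 / 65.38 = 3.311 mol
n(H2) = (1/1) × 3.311 = 3.311 mol
V = nRT/P = 3.311 × 0.08206 × 966.15 / 0.290 = 905.2 L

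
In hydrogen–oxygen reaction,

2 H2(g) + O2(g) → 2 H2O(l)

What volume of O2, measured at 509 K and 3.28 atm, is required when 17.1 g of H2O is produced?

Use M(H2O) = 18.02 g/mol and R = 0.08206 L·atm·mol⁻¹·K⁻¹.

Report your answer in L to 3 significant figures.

6.04 L

n(H2O) = 17.10 / 18.02 = 0.9489 mol
n(O2) = (1/2) × 0.9489 = 0.4744 mol
V = nRT/P = 0.4744 × 0.08206 × 509 / 3.28 = 6.041 L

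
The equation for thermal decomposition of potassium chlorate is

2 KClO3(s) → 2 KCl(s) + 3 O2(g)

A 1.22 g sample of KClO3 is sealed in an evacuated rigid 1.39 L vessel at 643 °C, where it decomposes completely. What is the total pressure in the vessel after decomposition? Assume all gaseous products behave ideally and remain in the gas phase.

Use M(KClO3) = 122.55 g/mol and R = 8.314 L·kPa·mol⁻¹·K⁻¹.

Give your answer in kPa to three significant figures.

n(KClO3) = 1.22 / 122.55 = 0.009955 mol
n(gas produced) = (3/2) × 0.009955 = 0.01493 mol
P = nRT/V = 0.01493 × 8.314 × 916.15 / 1.39 = 81.81 kPa

81.8 kPa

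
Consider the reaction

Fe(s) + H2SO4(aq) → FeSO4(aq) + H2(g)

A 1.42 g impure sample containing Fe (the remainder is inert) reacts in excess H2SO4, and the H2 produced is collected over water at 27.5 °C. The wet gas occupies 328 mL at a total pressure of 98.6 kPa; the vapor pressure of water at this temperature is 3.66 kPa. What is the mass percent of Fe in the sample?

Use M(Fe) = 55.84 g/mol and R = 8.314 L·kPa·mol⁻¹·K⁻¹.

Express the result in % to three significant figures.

P(H2) = 98.6 − 3.66 = 94.94 kPa
n(H2) = PV/RT = (94.94 × 0.3280) / (8.314 × 300.65) = 0.01246 mol
n(Fe) = (1/1) × 0.01246 = 0.01246 mol
m(Fe) = 0.01246 × 55.84 = 0.6958 g
%Fe = 0.6958 / 1.42 × 100 = 49.00%

49.0 %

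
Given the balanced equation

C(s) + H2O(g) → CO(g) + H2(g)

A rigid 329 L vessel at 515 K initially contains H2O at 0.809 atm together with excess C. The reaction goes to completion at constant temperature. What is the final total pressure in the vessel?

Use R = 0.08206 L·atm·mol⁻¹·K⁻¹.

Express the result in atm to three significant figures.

At constant T and V, P ∝ n(gas): 1 mol gas → 2 mol gas.
P_final = (2/1) × 0.809 = 1.618 atm

1.62 atm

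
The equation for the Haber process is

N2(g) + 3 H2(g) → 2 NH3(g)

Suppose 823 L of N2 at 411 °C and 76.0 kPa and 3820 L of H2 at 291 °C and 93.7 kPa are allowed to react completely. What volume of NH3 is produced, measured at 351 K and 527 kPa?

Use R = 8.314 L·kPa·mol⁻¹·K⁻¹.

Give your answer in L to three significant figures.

n(N2) = PV/RT = (76.0 × 823) / (8.314 × 684.15) = 11.00 mol
n(H2) = PV/RT = (93.7 × 3820) / (8.314 × 564.15) = 76.31 mol
For 11.00 mol N2, stoichiometry requires (3/1) × 11.00 = 33.00 mol H2; 76.31 mol is available, so N2 is limiting.
n(NH3) = (2/1) × 11.00 = 22.00 mol
V(NH3) = nRT/P = 22.00 × 8.314 × 351 / 527 = 121.8 L

122 L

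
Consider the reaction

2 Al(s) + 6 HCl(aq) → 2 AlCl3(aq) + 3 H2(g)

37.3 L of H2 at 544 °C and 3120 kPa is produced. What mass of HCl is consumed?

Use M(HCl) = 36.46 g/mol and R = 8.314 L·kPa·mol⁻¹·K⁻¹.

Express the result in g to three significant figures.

n(H2) = PV/RT = (3120 × 37.3) / (8.314 × 817.15) = 17.13 mol
n(HCl) = (6/3) × 17.13 = 34.26 mol
m(HCl) = 34.26 × 36.46 = 1249 g

1250 g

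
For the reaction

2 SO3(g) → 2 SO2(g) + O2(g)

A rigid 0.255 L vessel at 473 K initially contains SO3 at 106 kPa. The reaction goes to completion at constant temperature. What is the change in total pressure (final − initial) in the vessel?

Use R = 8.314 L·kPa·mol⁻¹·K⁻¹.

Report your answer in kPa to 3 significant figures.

Since T and V are fixed, P_final/P_initial = n_final/n_initial = 3/2.
P_final = (3/2) × 106 = 159.0 kPa; ΔP = 159.0 − 106 = 53.00 kPa

53.0 kPa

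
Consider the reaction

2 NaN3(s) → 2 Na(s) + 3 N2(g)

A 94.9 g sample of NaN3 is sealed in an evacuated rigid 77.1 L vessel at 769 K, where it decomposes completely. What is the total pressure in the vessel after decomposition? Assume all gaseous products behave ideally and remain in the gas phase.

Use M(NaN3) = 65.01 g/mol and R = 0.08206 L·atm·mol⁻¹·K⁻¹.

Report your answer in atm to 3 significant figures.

n(NaN3) = 94.9 / 65.01 = 1.460 mol
n(gas produced) = (3/2) × 1.460 = 2.190 mol
P = nRT/V = 2.190 × 0.08206 × 769 / 77.1 = 1.792 atm

1.79 atm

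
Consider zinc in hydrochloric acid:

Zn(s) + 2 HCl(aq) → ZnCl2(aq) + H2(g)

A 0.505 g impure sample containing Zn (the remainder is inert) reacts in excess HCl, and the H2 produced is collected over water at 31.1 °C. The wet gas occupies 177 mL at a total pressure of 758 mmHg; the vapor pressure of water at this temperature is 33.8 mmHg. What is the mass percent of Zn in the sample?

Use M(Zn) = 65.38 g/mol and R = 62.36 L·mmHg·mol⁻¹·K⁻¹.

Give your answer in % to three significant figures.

P(H2) = 758 − 33.8 = 724.2 mmHg
n(H2) = PV/RT = (724.2 × 0.1770) / (62.36 × 304.25) = 0.006756 mol
n(Zn) = (1/1) × 0.006756 = 0.006756 mol
m(Zn) = 0.006756 × 65.38 = 0.4417 g
%Zn = 0.4417 / 0.505 × 100 = 87.47%

87.5 %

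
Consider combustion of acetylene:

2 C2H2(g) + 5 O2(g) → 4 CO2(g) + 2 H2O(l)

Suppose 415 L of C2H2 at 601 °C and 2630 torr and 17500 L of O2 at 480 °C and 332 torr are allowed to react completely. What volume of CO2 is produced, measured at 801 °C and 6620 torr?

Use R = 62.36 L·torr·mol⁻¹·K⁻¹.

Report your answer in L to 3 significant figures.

405 L

n(C2H2) = PV/RT = (2630 × 415) / (62.36 × 874.15) = 20.02 mol
n(O2) = PV/RT = (332 × 17500) / (62.36 × 753.15) = 123.7 mol
For 20.02 mol C2H2, stoichiometry requires (5/2) × 20.02 = 50.05 mol O2; 123.7 mol is available, so C2H2 is limiting.
n(CO2) = (4/2) × 20.02 = 40.04 mol
V(CO2) = nRT/P = 40.04 × 62.36 × 1074.15 / 6620 = 405.1 L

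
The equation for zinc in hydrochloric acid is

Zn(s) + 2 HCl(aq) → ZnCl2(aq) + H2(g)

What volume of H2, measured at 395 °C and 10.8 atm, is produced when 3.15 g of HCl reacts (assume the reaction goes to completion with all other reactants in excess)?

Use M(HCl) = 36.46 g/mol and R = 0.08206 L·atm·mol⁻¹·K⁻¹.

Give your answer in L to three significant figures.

0.219 L

n(HCl) = 3.150 / 36.46 = 0.08640 mol
n(H2) = (1/2) × 0.08640 = 0.04320 mol
V = nRT/P = 0.04320 × 0.08206 × 668.15 / 10.8 = 0.2193 L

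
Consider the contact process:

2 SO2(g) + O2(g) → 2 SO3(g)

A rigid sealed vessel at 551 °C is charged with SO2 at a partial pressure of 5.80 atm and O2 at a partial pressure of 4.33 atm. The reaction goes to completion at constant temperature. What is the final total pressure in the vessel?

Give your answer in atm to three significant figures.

At constant V, partial pressures at 551 °C are proportional to moles, so apply stoichiometry directly to pressures.
P(O2) required for 5.80 atm of SO2 = (1/2) × 5.80 = 2.900 atm; available 4.33 atm, so SO2 is limiting.
P(O2) remaining = 4.33 − (1/2) × 5.80 = 1.430 atm
P(gaseous products) = (2)/2 × 5.80 = 5.800 atm
P_total at 551 °C = 1.430 + 5.800 = 7.230 atm

7.23 atm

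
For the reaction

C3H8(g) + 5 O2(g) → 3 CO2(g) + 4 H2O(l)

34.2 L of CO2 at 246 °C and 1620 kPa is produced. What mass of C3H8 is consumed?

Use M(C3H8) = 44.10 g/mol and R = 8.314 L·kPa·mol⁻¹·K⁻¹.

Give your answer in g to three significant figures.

189 g

n(CO2) = PV/RT = (1620 × 34.2) / (8.314 × 519.15) = 12.84 mol
n(C3H8) = (1/3) × 12.84 = 4.280 mol
m(C3H8) = 4.280 × 44.10 = 188.7 g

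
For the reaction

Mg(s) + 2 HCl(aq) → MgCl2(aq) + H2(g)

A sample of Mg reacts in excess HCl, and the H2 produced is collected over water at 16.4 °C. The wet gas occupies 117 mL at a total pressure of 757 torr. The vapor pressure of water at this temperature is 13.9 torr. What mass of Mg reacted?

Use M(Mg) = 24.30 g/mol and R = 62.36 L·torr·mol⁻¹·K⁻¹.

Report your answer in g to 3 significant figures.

P(H2) = 757 − 13.9 = 743.1 torr
n(H2) = PV/RT = (743.1 × 0.1170) / (62.36 × 289.55) = 0.004815 mol
n(Mg) = (1/1) × 0.004815 = 0.004815 mol
m(Mg) = 0.004815 × 24.30 = 0.1170 g

0.117 g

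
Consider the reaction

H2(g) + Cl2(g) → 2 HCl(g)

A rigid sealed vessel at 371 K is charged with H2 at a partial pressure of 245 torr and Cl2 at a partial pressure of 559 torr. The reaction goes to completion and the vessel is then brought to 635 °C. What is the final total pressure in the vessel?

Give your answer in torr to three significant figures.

1970 torr

At constant V, partial pressures at 371 K are proportional to moles, so apply stoichiometry directly to pressures.
P(Cl2) required for 245 torr of H2 = (1/1) × 245 = 245.0 torr; available 559 torr, so H2 is limiting.
P(Cl2) remaining = 559 − (1/1) × 245 = 314.0 torr
P(gaseous products) = (2)/1 × 245 = 490.0 torr
P_total at 371 K = 314.0 + 490.0 = 804.0 torr
Scaling to 635 °C: P = 804.0 × 908.15/371 = 1968 torr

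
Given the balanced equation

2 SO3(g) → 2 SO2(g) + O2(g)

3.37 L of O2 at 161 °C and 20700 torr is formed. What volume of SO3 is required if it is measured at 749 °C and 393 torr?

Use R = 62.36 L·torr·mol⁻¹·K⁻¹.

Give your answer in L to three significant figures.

836 L

n(O2) = PV/RT = (20700 × 3.37) / (62.36 × 434.15) = 2.577 mol
n(SO3) = (2/1) × 2.577 = 5.154 mol
V = nRT/P = 5.154 × 62.36 × 1022.15 / 393 = 835.9 L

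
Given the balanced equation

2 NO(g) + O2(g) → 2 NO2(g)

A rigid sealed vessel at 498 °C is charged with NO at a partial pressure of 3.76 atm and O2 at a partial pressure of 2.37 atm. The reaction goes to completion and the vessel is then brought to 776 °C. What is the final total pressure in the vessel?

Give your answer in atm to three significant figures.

5.78 atm

Because the vessel is rigid and T is held at 498 °C, work the stoichiometry in partial pressures (P_i = n_iRT/V).
P(O2) required for 3.76 atm of NO = (1/2) × 3.76 = 1.880 atm; available 2.37 atm, so NO is limiting.
P(O2) remaining = 2.37 − (1/2) × 3.76 = 0.4900 atm
P(gaseous products) = (2)/2 × 3.76 = 3.760 atm
P_total at 498 °C = 0.4900 + 3.760 = 4.250 atm
Scaling to 776 °C: P = 4.250 × 1049.15/771.15 = 5.782 atm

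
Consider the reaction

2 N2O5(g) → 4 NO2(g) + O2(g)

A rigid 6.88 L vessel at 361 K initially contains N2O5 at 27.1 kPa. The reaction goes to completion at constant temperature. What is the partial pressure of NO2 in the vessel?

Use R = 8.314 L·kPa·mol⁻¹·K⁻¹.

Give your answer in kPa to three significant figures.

n(N2O5)₀ = PV/RT = (27.1 × 6.88) / (8.314 × 361) = 0.06212 mol
n(NO2) = (4/2) × 0.06212 = 0.1242 mol
P(NO2) = nRT/V = 0.1242 × 8.314 × 361 / 6.88 = 54.18 kPa

54.2 kPa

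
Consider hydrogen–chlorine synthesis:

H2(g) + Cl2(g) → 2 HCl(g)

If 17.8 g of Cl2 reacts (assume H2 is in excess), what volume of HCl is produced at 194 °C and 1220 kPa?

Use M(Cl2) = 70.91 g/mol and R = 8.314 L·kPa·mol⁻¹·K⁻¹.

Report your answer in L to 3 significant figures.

1.60 L

n(Cl2) = 17.80 / 70.91 = 0.2510 mol
n(HCl) = (2/1) × 0.2510 = 0.5020 mol
V = nRT/P = 0.5020 × 8.314 × 467.15 / 1220 = 1.598 L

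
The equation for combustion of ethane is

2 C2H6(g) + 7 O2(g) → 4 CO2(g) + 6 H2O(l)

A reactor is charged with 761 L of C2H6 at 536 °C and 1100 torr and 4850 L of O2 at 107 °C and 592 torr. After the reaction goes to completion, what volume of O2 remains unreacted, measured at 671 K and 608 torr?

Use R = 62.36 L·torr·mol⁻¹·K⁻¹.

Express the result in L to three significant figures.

n(C2H6) = PV/RT = (1100 × 761) / (62.36 × 809.15) = 16.59 mol
n(O2) = PV/RT = (592 × 4850) / (62.36 × 380.15) = 121.1 mol
For 16.59 mol C2H6, stoichiometry requires (7/2) × 16.59 = 58.06 mol O2; 121.1 mol is available, so C2H6 is limiting.
n(O2) consumed = (7/2) × 16.59 = 58.06 mol; remaining = 121.1 − 58.06 = 63.04 mol
V(O2) = nRT/P = 63.04 × 62.36 × 671 / 608 = 4339 L

4340 L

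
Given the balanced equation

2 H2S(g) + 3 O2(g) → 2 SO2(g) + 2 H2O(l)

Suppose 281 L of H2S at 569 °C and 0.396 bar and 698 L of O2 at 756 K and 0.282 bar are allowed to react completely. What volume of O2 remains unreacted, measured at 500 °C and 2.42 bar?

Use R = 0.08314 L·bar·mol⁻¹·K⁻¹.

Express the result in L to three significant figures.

n(H2S) = PV/RT = (0.396 × 281) / (0.08314 × 842.15) = 1.589 mol
n(O2) = PV/RT = (0.282 × 698) / (0.08314 × 756) = 3.132 mol
For 1.589 mol H2S, stoichiometry requires (3/2) × 1.589 = 2.383 mol O2; 3.132 mol is available, so H2S is limiting.
n(O2) consumed = (3/2) × 1.589 = 2.383 mol; remaining = 3.132 − 2.383 = 0.7490 mol
V(O2) = nRT/P = 0.7490 × 0.08314 × 773.15 / 2.42 = 19.89 L

19.9 L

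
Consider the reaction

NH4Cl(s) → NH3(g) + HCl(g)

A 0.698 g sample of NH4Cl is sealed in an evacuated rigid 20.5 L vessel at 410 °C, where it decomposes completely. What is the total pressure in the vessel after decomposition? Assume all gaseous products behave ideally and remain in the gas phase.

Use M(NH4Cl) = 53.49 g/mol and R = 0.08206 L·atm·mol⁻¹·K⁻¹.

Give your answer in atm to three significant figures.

0.0714 atm

n(NH4Cl) = 0.698 / 53.49 = 0.01305 mol
n(gas produced) = (2/1) × 0.01305 = 0.02610 mol
P = nRT/V = 0.02610 × 0.08206 × 683.15 / 20.5 = 0.07137 atm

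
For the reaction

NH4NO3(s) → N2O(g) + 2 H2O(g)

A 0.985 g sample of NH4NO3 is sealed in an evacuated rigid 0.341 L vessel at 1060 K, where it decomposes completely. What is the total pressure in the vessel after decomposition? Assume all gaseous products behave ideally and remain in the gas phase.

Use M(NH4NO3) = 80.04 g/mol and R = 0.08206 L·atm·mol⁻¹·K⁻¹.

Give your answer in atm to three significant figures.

9.42 atm

n(NH4NO3) = 0.985 / 80.04 = 0.01231 mol
n(gas produced) = (3/1) × 0.01231 = 0.03693 mol
P = nRT/V = 0.03693 × 0.08206 × 1060 / 0.341 = 9.420 atm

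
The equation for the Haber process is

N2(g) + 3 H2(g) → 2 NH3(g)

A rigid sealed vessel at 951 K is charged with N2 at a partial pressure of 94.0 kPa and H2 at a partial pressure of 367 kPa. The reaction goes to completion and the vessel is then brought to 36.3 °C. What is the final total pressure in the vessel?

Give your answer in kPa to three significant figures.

88.8 kPa

Because the vessel is rigid and T is held at 951 K, work the stoichiometry in partial pressures (P_i = n_iRT/V).
P(H2) required for 94.0 kPa of N2 = (3/1) × 94.0 = 282.0 kPa; available 367 kPa, so N2 is limiting.
P(H2) remaining = 367 − (3/1) × 94.0 = 85.00 kPa
P(gaseous products) = (2)/1 × 94.0 = 188.0 kPa
P_total at 951 K = 85.00 + 188.0 = 273.0 kPa
Scaling to 36.3 °C: P = 273.0 × 309.45/951 = 88.83 kPa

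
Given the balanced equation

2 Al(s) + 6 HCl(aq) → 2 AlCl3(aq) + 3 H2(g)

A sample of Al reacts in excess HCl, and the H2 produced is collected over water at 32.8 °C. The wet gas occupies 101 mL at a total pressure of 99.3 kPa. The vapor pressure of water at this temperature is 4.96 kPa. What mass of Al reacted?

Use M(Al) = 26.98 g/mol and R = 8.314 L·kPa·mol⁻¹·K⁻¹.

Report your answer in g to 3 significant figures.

P(H2) = 99.3 − 4.96 = 94.34 kPa
n(H2) = PV/RT = (94.34 × 0.1010) / (8.314 × 305.95) = 0.003746 mol
n(Al) = (2/3) × 0.003746 = 0.002497 mol
m(Al) = 0.002497 × 26.98 = 0.06737 g

0.0674 g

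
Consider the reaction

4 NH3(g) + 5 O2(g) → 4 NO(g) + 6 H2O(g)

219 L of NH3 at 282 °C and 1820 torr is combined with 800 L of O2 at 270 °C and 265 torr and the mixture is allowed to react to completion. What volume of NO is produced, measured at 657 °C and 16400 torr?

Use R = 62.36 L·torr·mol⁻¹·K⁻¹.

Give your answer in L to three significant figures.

17.7 L

n(NH3) = PV/RT = (1820 × 219) / (62.36 × 555.15) = 11.51 mol
n(O2) = PV/RT = (265 × 800) / (62.36 × 543.15) = 6.259 mol
For 11.51 mol NH3, stoichiometry requires (5/4) × 11.51 = 14.39 mol O2; 6.259 mol is available, so O2 is limiting.
n(NO) = (4/5) × 6.259 = 5.007 mol
V(NO) = nRT/P = 5.007 × 62.36 × 930.15 / 16400 = 17.71 L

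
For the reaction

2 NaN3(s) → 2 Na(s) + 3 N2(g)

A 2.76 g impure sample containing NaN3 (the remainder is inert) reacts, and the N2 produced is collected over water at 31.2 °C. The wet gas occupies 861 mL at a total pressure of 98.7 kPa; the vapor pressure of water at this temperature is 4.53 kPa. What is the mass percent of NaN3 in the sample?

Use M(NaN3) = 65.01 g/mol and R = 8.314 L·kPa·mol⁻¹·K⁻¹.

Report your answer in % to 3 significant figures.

P(N2) = 98.7 − 4.53 = 94.17 kPa
n(N2) = PV/RT = (94.17 × 0.8610) / (8.314 × 304.35) = 0.03204 mol
n(NaN3) = (2/3) × 0.03204 = 0.02136 mol
m(NaN3) = 0.02136 × 65.01 = 1.389 g
%NaN3 = 1.389 / 2.76 × 100 = 50.33%

50.3 %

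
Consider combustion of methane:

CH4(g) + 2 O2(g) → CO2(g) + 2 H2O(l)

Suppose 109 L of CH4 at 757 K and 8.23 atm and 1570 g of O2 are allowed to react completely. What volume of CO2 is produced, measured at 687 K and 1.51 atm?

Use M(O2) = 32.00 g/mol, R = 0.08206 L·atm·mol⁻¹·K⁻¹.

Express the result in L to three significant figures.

n(CH4) = PV/RT = (8.23 × 109) / (0.08206 × 757) = 14.44 mol
n(O2) = 1570 / 32.00 = 49.06 mol
For 14.44 mol CH4, stoichiometry requires (2/1) × 14.44 = 28.88 mol O2; 49.06 mol is available, so CH4 is limiting.
n(CO2) = (1/1) × 14.44 = 14.44 mol
V(CO2) = nRT/P = 14.44 × 0.08206 × 687 / 1.51 = 539.1 L

539 L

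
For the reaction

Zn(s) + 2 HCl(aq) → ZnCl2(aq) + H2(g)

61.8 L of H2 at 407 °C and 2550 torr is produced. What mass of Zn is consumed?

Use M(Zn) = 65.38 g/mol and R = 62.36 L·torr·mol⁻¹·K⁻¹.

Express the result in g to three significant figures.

n(H2) = PV/RT = (2550 × 61.8) / (62.36 × 680.15) = 3.716 mol
n(Zn) = (1/1) × 3.716 = 3.716 mol
m(Zn) = 3.716 × 65.38 = 243.0 g

243 g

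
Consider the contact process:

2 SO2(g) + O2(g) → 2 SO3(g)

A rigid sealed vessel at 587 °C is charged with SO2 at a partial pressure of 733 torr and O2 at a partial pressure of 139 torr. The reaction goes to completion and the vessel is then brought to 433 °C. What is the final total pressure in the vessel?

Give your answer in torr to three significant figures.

602 torr

Because the vessel is rigid and T is held at 587 °C, work the stoichiometry in partial pressures (P_i = n_iRT/V).
P(O2) required for 733 torr of SO2 = (1/2) × 733 = 366.5 torr; available 139 torr, so O2 is limiting.
P(SO2) remaining = 733 − (2/1) × 139 = 455.0 torr
P(gaseous products) = (2)/1 × 139 = 278.0 torr
P_total at 587 °C = 455.0 + 278.0 = 733.0 torr
Scaling to 433 °C: P = 733.0 × 706.15/860.15 = 601.8 torr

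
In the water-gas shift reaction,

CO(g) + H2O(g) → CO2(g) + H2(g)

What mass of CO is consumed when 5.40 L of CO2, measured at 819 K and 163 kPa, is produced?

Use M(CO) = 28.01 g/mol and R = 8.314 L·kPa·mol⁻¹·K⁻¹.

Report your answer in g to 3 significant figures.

3.62 g

n(CO2) = PV/RT = (163 × 5.40) / (8.314 × 819) = 0.1293 mol
n(CO) = (1/1) × 0.1293 = 0.1293 mol
m(CO) = 0.1293 × 28.01 = 3.622 g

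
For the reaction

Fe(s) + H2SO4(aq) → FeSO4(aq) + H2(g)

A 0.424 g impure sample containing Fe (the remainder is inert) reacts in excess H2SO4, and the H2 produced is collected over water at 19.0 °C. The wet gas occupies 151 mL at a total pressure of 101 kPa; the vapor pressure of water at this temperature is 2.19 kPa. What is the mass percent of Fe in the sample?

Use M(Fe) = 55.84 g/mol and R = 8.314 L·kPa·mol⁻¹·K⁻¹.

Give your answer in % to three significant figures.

80.9 %

P(H2) = 101 − 2.19 = 98.81 kPa
n(H2) = PV/RT = (98.81 × 0.1510) / (8.314 × 292.15) = 0.006143 mol
n(Fe) = (1/1) × 0.006143 = 0.006143 mol
m(Fe) = 0.006143 × 55.84 = 0.3430 g
%Fe = 0.3430 / 0.424 × 100 = 80.90%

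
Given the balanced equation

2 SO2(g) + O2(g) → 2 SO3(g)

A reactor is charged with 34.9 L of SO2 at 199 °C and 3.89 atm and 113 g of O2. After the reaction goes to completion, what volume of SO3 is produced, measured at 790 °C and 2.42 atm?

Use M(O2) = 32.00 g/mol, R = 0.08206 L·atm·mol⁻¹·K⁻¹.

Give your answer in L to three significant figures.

126 L

n(SO2) = PV/RT = (3.89 × 34.9) / (0.08206 × 472.15) = 3.504 mol
n(O2) = 113 / 32.00 = 3.531 mol
For 3.504 mol SO2, stoichiometry requires (1/2) × 3.504 = 1.752 mol O2; 3.531 mol is available, so SO2 is limiting.
n(SO3) = (2/2) × 3.504 = 3.504 mol
V(SO3) = nRT/P = 3.504 × 0.08206 × 1063.15 / 2.42 = 126.3 L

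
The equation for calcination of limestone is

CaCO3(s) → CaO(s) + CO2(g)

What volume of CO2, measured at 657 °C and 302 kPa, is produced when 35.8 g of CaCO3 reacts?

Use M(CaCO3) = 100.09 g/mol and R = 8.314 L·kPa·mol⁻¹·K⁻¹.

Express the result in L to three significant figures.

n(CaCO3) = 35.80 / 100.09 = 0.3577 mol
n(CO2) = (1/1) × 0.3577 = 0.3577 mol
V = nRT/P = 0.3577 × 8.314 × 930.15 / 302 = 9.160 L

9.16 L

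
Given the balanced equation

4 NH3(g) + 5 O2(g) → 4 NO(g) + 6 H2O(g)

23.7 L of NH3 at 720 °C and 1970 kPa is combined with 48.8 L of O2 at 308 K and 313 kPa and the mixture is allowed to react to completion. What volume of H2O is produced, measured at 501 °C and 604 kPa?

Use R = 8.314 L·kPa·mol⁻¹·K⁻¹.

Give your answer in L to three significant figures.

76.3 L

n(NH3) = PV/RT = (1970 × 23.7) / (8.314 × 993.15) = 5.654 mol
n(O2) = PV/RT = (313 × 48.8) / (8.314 × 308) = 5.965 mol
For 5.654 mol NH3, stoichiometry requires (5/4) × 5.654 = 7.067 mol O2; 5.965 mol is available, so O2 is limiting.
n(H2O) = (6/5) × 5.965 = 7.158 mol
V(H2O) = nRT/P = 7.158 × 8.314 × 774.15 / 604 = 76.28 L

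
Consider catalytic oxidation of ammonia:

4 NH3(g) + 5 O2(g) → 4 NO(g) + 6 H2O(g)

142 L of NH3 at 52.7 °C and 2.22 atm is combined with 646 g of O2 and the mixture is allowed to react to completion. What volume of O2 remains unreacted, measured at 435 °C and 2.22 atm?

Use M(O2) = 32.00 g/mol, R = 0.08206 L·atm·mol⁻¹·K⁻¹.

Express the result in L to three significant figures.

n(NH3) = PV/RT = (2.22 × 142) / (0.08206 × 325.85) = 11.79 mol
n(O2) = 646 / 32.00 = 20.19 mol
For 11.79 mol NH3, stoichiometry requires (5/4) × 11.79 = 14.74 mol O2; 20.19 mol is available, so NH3 is limiting.
n(O2) consumed = (5/4) × 11.79 = 14.74 mol; remaining = 20.19 − 14.74 = 5.450 mol
V(O2) = nRT/P = 5.450 × 0.08206 × 708.15 / 2.22 = 142.7 L

143 L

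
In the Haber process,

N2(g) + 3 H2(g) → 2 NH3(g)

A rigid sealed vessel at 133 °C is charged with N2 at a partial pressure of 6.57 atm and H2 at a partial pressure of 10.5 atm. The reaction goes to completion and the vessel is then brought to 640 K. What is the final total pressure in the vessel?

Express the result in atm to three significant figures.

15.9 atm

With V and T fixed, P_i ∝ n_i, so the mole ratios apply directly to partial pressures at 133 °C.
P(H2) required for 6.57 atm of N2 = (3/1) × 6.57 = 19.71 atm; available 10.5 atm, so H2 is limiting.
P(N2) remaining = 6.57 − (1/3) × 10.5 = 3.070 atm
P(gaseous products) = (2)/3 × 10.5 = 7.000 atm
P_total at 133 °C = 3.070 + 7.000 = 10.07 atm
Scaling to 640 K: P = 10.07 × 640/406.15 = 15.87 atm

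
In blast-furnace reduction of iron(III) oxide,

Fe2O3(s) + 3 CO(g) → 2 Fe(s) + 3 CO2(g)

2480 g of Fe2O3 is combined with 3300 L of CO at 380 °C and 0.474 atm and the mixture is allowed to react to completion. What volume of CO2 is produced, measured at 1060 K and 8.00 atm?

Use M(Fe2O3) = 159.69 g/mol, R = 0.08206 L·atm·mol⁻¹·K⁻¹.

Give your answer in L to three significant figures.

n(Fe2O3) = 2480 / 159.69 = 15.53 mol
n(CO) = PV/RT = (0.474 × 3300) / (0.08206 × 653.15) = 29.18 mol
For 15.53 mol Fe2O3, stoichiometry requires (3/1) × 15.53 = 46.59 mol CO; 29.18 mol is available, so CO is limiting.
n(CO2) = (3/3) × 29.18 = 29.18 mol
V(CO2) = nRT/P = 29.18 × 0.08206 × 1060 / 8.00 = 317.3 L

317 L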